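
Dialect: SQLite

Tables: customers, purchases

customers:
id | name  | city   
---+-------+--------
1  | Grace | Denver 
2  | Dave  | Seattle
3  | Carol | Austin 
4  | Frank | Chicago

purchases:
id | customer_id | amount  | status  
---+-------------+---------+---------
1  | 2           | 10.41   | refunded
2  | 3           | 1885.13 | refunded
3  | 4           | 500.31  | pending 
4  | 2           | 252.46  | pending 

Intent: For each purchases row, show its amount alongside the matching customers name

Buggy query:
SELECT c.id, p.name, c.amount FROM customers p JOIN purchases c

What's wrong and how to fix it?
Bug: Missing join condition: each purchases row is matched to all customers rows instead of just its own

Fix: Add ON c.customer_id = p.id to the JOIN

Corrected query:
SELECT c.id, p.name, c.amount FROM customers p JOIN purchases c ON c.customer_id = p.id

Result:
id | name  | amount 
---+-------+--------
1  | Dave  | 10.41  
2  | Carol | 1885.13
3  | Frank | 500.31 
4  | Dave  | 252.46 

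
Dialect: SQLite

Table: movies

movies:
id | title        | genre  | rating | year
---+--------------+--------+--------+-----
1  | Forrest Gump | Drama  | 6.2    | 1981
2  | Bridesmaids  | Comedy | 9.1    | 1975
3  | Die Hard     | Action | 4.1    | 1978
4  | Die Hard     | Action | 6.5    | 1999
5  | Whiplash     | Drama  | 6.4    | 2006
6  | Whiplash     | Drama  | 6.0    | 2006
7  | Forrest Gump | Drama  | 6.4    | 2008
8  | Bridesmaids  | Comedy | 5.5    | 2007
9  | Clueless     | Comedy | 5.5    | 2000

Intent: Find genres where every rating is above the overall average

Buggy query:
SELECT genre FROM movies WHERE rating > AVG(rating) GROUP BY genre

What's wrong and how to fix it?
Bug: WHERE evaluates per row before aggregation, so AVG() is unavailable

Fix: Compute the overall average in a scalar subquery and compare each group's MIN against it in HAVING

Corrected query:
SELECT genre FROM movies GROUP BY genre HAVING MIN(rating) > (SELECT AVG(rating) FROM movies)

Result:
(no rows)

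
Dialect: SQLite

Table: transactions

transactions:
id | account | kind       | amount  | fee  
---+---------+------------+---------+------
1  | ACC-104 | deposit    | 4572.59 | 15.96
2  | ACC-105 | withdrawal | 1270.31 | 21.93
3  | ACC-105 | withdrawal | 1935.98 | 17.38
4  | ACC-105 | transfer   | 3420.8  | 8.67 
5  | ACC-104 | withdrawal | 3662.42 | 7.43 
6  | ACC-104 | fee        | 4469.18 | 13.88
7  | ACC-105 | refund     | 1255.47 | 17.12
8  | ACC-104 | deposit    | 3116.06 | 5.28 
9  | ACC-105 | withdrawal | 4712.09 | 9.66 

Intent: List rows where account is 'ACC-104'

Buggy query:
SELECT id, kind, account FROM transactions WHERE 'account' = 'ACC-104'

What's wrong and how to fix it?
Bug: Single quotes denote string literals in SQL; the column name is being compared as a constant string

Fix: Reference the column as account without single quotes

Corrected query:
SELECT id, kind, account FROM transactions WHERE account = 'ACC-104'

Result:
id | kind       | account
---+------------+--------
1  | deposit    | ACC-104
5  | withdrawal | ACC-104
6  | fee        | ACC-104
8  | deposit    | ACC-104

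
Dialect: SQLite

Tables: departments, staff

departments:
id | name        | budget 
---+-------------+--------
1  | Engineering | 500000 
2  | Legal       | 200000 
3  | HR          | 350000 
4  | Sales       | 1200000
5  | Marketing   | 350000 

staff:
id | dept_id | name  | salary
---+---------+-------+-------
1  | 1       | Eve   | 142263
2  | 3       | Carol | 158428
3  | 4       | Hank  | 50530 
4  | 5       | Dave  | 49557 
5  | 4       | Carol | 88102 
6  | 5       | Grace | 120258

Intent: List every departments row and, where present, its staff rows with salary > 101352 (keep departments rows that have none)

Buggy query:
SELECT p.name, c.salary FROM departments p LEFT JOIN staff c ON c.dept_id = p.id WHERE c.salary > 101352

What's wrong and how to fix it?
Bug: A WHERE condition on the right-hand table after LEFT JOIN drops unmatched parents

Fix: Move the right-table condition into the ON clause so unmatched parents are kept

Corrected query:
SELECT p.name, c.salary FROM departments p LEFT JOIN staff c ON c.dept_id = p.id AND c.salary > 101352

Result:
name        | salary
------------+-------
Engineering | 142263
Legal       | NULL  
HR          | 158428
Sales       | NULL  
Marketing   | 120258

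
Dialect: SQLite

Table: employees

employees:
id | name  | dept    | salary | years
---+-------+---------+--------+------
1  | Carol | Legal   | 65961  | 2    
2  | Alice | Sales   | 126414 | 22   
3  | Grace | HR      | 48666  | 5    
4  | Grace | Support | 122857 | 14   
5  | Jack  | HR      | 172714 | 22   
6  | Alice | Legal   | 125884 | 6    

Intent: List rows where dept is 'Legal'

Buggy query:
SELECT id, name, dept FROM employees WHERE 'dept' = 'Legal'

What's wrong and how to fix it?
Bug: Single quotes denote string literals in SQL; the column name is being compared as a constant string

Fix: Remove the quotes around the column name (or use double quotes for an identifier)

Corrected query:
SELECT id, name, dept FROM employees WHERE dept = 'Legal'

Result:
id | name  | dept 
---+-------+------
1  | Carol | Legal
6  | Alice | Legal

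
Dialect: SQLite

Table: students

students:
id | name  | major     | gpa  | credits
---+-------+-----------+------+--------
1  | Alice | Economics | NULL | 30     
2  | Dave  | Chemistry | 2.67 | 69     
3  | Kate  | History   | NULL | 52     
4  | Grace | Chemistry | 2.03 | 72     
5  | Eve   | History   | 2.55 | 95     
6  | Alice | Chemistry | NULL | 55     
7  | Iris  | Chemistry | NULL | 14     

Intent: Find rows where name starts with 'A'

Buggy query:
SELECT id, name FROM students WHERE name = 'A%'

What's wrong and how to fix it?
Bug: Wildcards only work with LIKE; '=' treats '%' as a literal character

Fix: Replace '=' with LIKE so 'A%' is treated as a pattern

Corrected query:
SELECT id, name FROM students WHERE name LIKE 'A%'

Result:
id | name 
---+------
1  | Alice
6  | Alice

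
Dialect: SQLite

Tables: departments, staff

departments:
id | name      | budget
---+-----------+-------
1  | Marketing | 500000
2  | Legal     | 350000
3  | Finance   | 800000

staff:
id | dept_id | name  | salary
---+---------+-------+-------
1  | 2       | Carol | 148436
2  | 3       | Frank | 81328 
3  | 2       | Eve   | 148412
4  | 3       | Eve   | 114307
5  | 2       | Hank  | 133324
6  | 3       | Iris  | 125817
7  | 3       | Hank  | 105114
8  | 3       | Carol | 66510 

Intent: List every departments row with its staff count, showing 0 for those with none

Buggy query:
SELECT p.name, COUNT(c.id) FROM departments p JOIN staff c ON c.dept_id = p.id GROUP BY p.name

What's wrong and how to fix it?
Bug: An inner join excludes parents with zero children

Fix: Switch to LEFT JOIN to retain unmatched parent rows

Corrected query:
SELECT p.name, COUNT(c.id) FROM departments p LEFT JOIN staff c ON c.dept_id = p.id GROUP BY p.name

Result:
name      | COUNT(c.id)
----------+------------
Finance   | 5          
Legal     | 3          
Marketing | 0          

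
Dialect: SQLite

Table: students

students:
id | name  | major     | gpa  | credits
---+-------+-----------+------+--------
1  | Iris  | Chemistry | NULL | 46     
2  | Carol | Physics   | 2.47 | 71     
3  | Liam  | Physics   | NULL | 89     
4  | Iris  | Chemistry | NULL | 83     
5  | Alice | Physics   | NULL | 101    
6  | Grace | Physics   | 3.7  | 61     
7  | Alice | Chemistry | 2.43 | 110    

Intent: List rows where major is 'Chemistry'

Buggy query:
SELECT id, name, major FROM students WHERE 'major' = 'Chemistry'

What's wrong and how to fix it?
Bug: Single quotes denote string literals in SQL; the column name is being compared as a constant string

Fix: Reference the column as major without single quotes

Corrected query:
SELECT id, name, major FROM students WHERE major = 'Chemistry'

Result:
id | name  | major    
---+-------+----------
1  | Iris  | Chemistry
4  | Iris  | Chemistry
7  | Alice | Chemistry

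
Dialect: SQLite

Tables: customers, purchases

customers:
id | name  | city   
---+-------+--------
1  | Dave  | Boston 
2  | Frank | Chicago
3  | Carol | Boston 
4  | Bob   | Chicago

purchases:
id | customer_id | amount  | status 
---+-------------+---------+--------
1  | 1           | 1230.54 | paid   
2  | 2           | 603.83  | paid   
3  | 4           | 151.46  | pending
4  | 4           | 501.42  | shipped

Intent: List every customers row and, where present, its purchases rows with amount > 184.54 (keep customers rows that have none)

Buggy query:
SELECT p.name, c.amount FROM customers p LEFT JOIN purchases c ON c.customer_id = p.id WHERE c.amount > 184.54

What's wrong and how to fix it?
Bug: A WHERE condition on the right-hand table after LEFT JOIN drops unmatched parents

Fix: Put 'c.amount > 184.54' in the JOIN's ON clause instead of WHERE

Corrected query:
SELECT p.name, c.amount FROM customers p LEFT JOIN purchases c ON c.customer_id = p.id AND c.amount > 184.54

Result:
name  | amount 
------+--------
Dave  | 1230.54
Frank | 603.83 
Carol | NULL   
Bob   | 501.42 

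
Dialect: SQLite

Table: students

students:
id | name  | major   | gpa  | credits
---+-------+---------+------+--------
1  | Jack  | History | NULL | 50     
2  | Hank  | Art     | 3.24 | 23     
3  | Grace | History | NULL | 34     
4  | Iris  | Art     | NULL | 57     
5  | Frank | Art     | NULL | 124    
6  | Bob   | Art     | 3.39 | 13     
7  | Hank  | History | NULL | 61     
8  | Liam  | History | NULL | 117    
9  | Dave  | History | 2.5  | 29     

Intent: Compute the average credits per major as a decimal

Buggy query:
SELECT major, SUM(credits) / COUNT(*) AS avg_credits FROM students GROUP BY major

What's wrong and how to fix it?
Bug: SUM(credits) and COUNT(*) are both integers; the division truncates the fractional part

Fix: Cast one side to REAL so the division keeps the fractional part

Corrected query:
SELECT major, SUM(credits) * 1.0 / COUNT(*) AS avg_credits FROM students GROUP BY major

Result:
major   | avg_credits
--------+------------
Art     | 54.25      
History | 58.2       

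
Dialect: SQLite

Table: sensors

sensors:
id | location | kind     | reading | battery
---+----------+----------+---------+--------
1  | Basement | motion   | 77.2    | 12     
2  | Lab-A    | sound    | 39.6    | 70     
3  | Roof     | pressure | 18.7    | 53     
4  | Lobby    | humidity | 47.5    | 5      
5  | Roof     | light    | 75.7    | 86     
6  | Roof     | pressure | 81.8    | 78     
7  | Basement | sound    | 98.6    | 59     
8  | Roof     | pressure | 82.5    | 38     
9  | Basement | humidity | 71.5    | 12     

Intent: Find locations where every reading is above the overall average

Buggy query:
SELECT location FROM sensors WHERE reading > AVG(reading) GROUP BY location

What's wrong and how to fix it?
Bug: WHERE evaluates per row before aggregation, so AVG() is unavailable

Fix: Use a subquery for AVG and a HAVING MIN(...) filter so the condition holds for every row in the group

Corrected query:
SELECT location FROM sensors GROUP BY location HAVING MIN(reading) > (SELECT AVG(reading) FROM sensors)

Result:
location
--------
Basement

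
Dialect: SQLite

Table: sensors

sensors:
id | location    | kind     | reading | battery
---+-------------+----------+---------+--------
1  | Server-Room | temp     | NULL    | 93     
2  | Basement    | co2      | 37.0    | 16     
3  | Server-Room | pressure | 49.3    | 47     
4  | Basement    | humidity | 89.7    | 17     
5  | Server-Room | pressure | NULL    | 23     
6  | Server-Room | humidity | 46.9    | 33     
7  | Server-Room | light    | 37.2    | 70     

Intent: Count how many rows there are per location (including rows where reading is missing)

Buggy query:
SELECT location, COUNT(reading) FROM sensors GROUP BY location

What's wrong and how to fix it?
Bug: COUNT(reading) skips NULLs, so groups with missing reading are undercounted

Fix: Replace COUNT(reading) with COUNT(*)

Corrected query:
SELECT location, COUNT(*) FROM sensors GROUP BY location

Result:
location    | COUNT(*)
------------+---------
Basement    | 2       
Server-Room | 5       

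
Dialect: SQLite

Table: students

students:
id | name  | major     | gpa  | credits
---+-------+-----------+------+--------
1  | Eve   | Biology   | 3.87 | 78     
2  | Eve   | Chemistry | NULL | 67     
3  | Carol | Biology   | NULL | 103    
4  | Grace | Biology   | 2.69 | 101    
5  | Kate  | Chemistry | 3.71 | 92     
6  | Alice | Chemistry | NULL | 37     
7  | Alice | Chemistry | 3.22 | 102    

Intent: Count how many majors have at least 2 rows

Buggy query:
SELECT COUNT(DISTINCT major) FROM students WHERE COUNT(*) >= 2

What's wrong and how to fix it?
Bug: COUNT(*) cannot appear in WHERE; the per-group count doesn't exist yet

Fix: Group first with HAVING COUNT(*) >= 2, then COUNT the resulting groups

Corrected query:
SELECT COUNT(*) FROM (SELECT major FROM students GROUP BY major HAVING COUNT(*) >= 2)

Result:
COUNT(*)
--------
2       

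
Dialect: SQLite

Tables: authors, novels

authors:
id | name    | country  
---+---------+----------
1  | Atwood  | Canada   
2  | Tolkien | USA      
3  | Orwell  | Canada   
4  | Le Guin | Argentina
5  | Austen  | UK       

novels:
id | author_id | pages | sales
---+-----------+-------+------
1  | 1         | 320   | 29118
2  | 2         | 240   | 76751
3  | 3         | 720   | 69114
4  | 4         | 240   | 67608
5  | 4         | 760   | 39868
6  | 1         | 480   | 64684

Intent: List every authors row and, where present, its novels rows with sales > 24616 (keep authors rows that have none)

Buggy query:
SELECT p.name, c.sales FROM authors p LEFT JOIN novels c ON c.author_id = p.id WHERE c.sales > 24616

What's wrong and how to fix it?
Bug: A WHERE condition on the right-hand table after LEFT JOIN drops unmatched parents

Fix: Move the right-table condition into the ON clause so unmatched parents are kept

Corrected query:
SELECT p.name, c.sales FROM authors p LEFT JOIN novels c ON c.author_id = p.id AND c.sales > 24616

Result:
name    | sales
--------+------
Atwood  | 29118
Atwood  | 64684
Tolkien | 76751
Orwell  | 69114
Le Guin | 39868
Le Guin | 67608
Austen  | NULL 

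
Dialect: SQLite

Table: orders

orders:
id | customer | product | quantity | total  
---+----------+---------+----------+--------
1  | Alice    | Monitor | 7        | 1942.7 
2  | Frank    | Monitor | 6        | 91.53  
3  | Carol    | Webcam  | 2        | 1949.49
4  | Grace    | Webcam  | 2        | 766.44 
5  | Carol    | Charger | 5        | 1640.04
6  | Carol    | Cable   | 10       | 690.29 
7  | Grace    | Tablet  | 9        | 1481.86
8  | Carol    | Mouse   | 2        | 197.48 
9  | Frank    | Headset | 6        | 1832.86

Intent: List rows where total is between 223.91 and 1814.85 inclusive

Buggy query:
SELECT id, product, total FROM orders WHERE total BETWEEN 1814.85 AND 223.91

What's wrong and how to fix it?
Bug: BETWEEN expects the lower bound first; with 1814.85 AND 223.91 the range is empty

Fix: Swap the bounds so the smaller value comes first

Corrected query:
SELECT id, product, total FROM orders WHERE total BETWEEN 223.91 AND 1814.85

Result:
id | product | total  
---+---------+--------
4  | Webcam  | 766.44 
5  | Charger | 1640.04
6  | Cable   | 690.29 
7  | Tablet  | 1481.86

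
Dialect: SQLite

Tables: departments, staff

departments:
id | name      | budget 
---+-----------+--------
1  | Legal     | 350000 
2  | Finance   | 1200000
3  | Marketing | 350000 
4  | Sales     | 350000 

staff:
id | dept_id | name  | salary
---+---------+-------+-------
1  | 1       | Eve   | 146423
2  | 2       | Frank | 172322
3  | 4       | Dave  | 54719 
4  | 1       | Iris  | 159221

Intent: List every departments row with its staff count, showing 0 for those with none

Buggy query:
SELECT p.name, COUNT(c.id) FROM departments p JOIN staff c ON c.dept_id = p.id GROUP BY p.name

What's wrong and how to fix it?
Bug: An inner join excludes parents with zero children

Fix: Use LEFT JOIN so parents without children still appear (COUNT(c.id) gives 0)

Corrected query:
SELECT p.name, COUNT(c.id) FROM departments p LEFT JOIN staff c ON c.dept_id = p.id GROUP BY p.name

Result:
name      | COUNT(c.id)
----------+------------
Finance   | 1          
Legal     | 2          
Marketing | 0          
Sales     | 1          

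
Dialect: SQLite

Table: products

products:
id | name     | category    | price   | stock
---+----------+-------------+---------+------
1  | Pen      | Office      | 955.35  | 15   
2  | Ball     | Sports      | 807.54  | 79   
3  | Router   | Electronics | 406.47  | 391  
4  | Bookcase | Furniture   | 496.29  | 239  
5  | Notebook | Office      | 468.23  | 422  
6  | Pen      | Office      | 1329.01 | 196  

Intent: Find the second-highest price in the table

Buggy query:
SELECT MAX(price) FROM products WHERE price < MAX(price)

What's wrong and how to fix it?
Bug: MAX(price) on the right of the comparison is an aggregate-in-WHERE error

Fix: Compute the overall MAX in a subquery, then take MAX of rows below it

Corrected query:
SELECT MAX(price) FROM products WHERE price < (SELECT MAX(price) FROM products)

Result:
MAX(price)
----------
955.35    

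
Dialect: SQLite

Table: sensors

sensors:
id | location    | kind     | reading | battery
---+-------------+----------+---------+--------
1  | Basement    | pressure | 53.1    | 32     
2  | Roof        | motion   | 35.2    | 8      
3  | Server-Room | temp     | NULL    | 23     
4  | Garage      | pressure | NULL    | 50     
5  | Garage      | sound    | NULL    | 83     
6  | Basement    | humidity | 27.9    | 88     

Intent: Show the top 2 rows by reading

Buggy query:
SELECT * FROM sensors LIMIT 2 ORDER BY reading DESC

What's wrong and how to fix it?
Bug: LIMIT must come after ORDER BY

Fix: Sort with ORDER BY, then apply LIMIT

Corrected query:
SELECT * FROM sensors ORDER BY reading DESC LIMIT 2

Result:
id | location | kind     | reading | battery
---+----------+----------+---------+--------
1  | Basement | pressure | 53.1    | 32     
2  | Roof     | motion   | 35.2    | 8      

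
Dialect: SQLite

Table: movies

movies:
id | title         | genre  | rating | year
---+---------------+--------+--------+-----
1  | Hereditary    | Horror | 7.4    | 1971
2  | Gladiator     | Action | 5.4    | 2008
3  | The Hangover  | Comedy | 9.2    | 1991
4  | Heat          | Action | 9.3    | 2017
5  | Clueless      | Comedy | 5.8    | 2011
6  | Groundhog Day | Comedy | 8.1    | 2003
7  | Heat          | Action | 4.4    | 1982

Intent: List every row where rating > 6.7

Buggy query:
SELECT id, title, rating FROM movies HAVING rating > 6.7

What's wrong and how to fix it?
Bug: This is a non-aggregate query (no GROUP BY, no aggregates), so in SQLite the HAVING clause is invalid here; a row-level condition belongs in WHERE

Fix: Replace HAVING with WHERE since the condition applies to individual rows

Corrected query:
SELECT id, title, rating FROM movies WHERE rating > 6.7

Result:
id | title         | rating
---+---------------+-------
1  | Hereditary    | 7.4   
3  | The Hangover  | 9.2   
4  | Heat          | 9.3   
6  | Groundhog Day | 8.1   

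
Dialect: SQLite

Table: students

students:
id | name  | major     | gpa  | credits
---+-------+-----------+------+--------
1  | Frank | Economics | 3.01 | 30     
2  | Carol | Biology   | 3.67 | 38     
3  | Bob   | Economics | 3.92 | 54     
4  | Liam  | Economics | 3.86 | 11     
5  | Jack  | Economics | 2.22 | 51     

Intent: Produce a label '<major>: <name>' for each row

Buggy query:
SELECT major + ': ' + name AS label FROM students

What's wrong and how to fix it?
Bug: SQLite uses || for string concatenation; + coerces text to numbers (yielding 0)

Fix: Use the || operator for string concatenation

Corrected query:
SELECT major || ': ' || name AS label FROM students

Result:
label           
----------------
Economics: Frank
Biology: Carol  
Economics: Bob  
Economics: Liam 
Economics: Jack 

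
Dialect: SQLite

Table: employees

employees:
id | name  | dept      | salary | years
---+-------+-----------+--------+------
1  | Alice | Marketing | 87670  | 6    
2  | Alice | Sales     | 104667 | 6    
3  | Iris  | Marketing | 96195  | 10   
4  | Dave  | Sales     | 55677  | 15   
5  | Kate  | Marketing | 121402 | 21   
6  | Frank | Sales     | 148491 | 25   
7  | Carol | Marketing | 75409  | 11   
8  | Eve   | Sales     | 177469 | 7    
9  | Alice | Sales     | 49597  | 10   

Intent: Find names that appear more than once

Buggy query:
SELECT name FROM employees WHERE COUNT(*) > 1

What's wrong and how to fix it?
Bug: COUNT(*) is an aggregate and cannot be used in WHERE

Fix: GROUP BY name, then filter groups with HAVING COUNT(*) > 1

Corrected query:
SELECT name FROM employees GROUP BY name HAVING COUNT(*) > 1

Result:
name 
-----
Alice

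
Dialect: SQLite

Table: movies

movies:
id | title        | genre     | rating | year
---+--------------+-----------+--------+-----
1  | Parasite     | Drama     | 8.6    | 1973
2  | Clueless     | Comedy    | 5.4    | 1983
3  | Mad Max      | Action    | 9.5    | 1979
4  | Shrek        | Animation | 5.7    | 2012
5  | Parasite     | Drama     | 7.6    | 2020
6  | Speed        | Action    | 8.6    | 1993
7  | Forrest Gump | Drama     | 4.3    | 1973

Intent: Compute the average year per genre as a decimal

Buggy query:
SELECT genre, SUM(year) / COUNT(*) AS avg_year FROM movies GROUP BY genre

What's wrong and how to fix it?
Bug: SUM(year) and COUNT(*) are both integers; the division truncates the fractional part

Fix: Cast one side to REAL so the division keeps the fractional part

Corrected query:
SELECT genre, SUM(year) * 1.0 / COUNT(*) AS avg_year FROM movies GROUP BY genre

Result:
genre     | avg_year   
----------+------------
Action    | 1986       
Animation | 2012       
Comedy    | 1983       
Drama     | 1988.666667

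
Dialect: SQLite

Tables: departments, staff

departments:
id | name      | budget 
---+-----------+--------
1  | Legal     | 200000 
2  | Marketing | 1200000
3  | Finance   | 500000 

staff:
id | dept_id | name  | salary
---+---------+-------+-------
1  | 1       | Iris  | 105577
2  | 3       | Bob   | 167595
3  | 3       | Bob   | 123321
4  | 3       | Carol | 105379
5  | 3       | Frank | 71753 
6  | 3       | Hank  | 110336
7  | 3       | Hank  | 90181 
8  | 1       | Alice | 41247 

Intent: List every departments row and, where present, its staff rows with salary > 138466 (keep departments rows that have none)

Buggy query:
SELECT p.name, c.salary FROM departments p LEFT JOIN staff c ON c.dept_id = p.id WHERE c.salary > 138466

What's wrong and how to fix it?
Bug: A WHERE condition on the right-hand table after LEFT JOIN drops unmatched parents

Fix: Move the right-table condition into the ON clause so unmatched parents are kept

Corrected query:
SELECT p.name, c.salary FROM departments p LEFT JOIN staff c ON c.dept_id = p.id AND c.salary > 138466

Result:
name      | salary
----------+-------
Legal     | NULL  
Marketing | NULL  
Finance   | 167595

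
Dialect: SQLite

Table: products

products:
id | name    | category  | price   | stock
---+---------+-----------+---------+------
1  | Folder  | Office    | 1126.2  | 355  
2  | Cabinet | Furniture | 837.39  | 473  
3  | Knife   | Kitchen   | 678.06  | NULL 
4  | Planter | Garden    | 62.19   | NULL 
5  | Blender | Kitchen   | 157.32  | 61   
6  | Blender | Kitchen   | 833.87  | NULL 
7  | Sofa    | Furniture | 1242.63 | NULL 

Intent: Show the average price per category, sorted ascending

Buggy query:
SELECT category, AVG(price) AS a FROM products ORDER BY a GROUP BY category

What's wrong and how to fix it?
Bug: ORDER BY appears before GROUP BY; SQL clause order requires GROUP BY first

Fix: Move ORDER BY to the end, after GROUP BY

Corrected query:
SELECT category, AVG(price) AS a FROM products GROUP BY category ORDER BY a

Result:
category  | a         
----------+-----------
Garden    | 62.19     
Kitchen   | 556.416667
Furniture | 1040.01   
Office    | 1126.2    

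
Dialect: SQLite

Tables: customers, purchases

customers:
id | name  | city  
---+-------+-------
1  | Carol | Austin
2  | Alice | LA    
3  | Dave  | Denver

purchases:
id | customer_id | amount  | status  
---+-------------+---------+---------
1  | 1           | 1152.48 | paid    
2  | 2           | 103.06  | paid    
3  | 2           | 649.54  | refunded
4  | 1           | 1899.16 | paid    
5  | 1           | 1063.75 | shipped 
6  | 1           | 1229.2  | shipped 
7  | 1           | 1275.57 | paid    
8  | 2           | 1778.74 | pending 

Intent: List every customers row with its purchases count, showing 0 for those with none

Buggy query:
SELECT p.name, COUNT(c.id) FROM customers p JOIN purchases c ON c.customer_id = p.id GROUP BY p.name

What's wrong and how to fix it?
Bug: An inner join excludes parents with zero children

Fix: Use LEFT JOIN so parents without children still appear (COUNT(c.id) gives 0)

Corrected query:
SELECT p.name, COUNT(c.id) FROM customers p LEFT JOIN purchases c ON c.customer_id = p.id GROUP BY p.name

Result:
name  | COUNT(c.id)
------+------------
Alice | 3          
Carol | 5          
Dave  | 0          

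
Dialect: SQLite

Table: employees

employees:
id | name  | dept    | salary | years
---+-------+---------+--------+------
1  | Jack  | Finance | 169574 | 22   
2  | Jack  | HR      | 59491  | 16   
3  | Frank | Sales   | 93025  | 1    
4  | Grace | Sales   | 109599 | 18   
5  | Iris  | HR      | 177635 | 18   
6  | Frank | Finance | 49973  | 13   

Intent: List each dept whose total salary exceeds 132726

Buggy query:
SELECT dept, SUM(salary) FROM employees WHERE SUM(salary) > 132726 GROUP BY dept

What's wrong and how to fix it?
Bug: WHERE runs before GROUP BY, so aggregates aren't available there

Fix: Move the aggregate condition to a HAVING clause

Corrected query:
SELECT dept, SUM(salary) FROM employees GROUP BY dept HAVING SUM(salary) > 132726

Result:
dept    | SUM(salary)
--------+------------
Finance | 219547     
HR      | 237126     
Sales   | 202624     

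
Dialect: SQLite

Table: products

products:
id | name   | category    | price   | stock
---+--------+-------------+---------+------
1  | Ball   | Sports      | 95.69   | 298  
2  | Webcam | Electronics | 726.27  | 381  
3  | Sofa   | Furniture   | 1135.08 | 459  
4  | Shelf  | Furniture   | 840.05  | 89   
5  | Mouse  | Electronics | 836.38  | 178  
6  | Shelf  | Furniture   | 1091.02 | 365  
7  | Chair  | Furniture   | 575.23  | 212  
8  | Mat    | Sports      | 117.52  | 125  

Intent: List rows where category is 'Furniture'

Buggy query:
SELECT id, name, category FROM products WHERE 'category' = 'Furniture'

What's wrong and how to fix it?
Bug: 'category' in single quotes is a string literal, not the column; the comparison is literal-vs-literal and never true

Fix: Reference the column as category without single quotes

Corrected query:
SELECT id, name, category FROM products WHERE category = 'Furniture'

Result:
id | name  | category 
---+-------+----------
3  | Sofa  | Furniture
4  | Shelf | Furniture
6  | Shelf | Furniture
7  | Chair | Furniture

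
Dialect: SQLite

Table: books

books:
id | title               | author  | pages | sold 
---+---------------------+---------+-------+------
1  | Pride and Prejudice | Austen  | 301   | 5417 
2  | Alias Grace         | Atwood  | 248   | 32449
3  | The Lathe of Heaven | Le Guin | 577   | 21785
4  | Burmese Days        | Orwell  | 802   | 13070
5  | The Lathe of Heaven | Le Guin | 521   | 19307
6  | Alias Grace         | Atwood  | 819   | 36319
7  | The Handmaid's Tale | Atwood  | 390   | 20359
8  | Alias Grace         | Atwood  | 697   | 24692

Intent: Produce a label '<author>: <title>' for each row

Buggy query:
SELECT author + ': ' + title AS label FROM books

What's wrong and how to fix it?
Bug: SQLite uses || for string concatenation; + coerces text to numbers (yielding 0)

Fix: Replace + with || to concatenate text

Corrected query:
SELECT author || ': ' || title AS label FROM books

Result:
label                       
----------------------------
Austen: Pride and Prejudice 
Atwood: Alias Grace         
Le Guin: The Lathe of Heaven
Orwell: Burmese Days        
Le Guin: The Lathe of Heaven
Atwood: Alias Grace         
Atwood: The Handmaid's Tale 
Atwood: Alias Grace         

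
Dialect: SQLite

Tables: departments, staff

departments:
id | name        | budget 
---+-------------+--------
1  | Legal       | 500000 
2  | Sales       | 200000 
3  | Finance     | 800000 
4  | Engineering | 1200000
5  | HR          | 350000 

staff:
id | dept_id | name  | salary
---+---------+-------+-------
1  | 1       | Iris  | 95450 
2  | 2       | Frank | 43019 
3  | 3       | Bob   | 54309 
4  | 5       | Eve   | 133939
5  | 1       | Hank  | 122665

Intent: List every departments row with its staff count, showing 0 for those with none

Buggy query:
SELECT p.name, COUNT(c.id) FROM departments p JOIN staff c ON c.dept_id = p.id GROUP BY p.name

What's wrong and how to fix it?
Bug: An inner join excludes parents with zero children

Fix: Use LEFT JOIN so parents without children still appear (COUNT(c.id) gives 0)

Corrected query:
SELECT p.name, COUNT(c.id) FROM departments p LEFT JOIN staff c ON c.dept_id = p.id GROUP BY p.name

Result:
name        | COUNT(c.id)
------------+------------
Engineering | 0          
Finance     | 1          
HR          | 1          
Legal       | 2          
Sales       | 1          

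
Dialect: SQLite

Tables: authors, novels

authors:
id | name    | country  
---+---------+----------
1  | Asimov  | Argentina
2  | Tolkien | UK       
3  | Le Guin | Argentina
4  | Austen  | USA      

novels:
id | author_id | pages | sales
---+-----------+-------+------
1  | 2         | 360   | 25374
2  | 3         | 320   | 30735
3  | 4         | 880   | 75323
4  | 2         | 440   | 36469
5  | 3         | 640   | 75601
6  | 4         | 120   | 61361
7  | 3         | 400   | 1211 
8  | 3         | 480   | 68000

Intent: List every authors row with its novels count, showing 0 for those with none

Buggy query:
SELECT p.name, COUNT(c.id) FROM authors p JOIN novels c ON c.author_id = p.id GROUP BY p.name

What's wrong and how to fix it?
Bug: INNER JOIN drops authors rows that have no matching novels rows

Fix: Use LEFT JOIN so parents without children still appear (COUNT(c.id) gives 0)

Corrected query:
SELECT p.name, COUNT(c.id) FROM authors p LEFT JOIN novels c ON c.author_id = p.id GROUP BY p.name

Result:
name    | COUNT(c.id)
--------+------------
Asimov  | 0          
Austen  | 2          
Le Guin | 4          
Tolkien | 2          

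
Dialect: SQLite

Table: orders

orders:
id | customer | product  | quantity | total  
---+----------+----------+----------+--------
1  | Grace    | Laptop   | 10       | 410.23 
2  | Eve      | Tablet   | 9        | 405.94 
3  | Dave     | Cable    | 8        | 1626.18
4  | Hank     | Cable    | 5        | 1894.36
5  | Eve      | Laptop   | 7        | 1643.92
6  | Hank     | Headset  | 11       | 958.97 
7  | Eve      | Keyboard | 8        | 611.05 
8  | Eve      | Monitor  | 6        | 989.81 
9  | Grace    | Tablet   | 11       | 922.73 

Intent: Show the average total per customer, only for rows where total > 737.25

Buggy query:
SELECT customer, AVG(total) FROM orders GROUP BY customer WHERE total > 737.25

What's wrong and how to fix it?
Bug: Row-level WHERE must come before GROUP BY in the clause order

Fix: Place WHERE between FROM and GROUP BY

Corrected query:
SELECT customer, AVG(total) FROM orders WHERE total > 737.25 GROUP BY customer

Result:
customer | AVG(total)
---------+-----------
Dave     | 1626.18   
Eve      | 1316.865  
Grace    | 922.73    
Hank     | 1426.665  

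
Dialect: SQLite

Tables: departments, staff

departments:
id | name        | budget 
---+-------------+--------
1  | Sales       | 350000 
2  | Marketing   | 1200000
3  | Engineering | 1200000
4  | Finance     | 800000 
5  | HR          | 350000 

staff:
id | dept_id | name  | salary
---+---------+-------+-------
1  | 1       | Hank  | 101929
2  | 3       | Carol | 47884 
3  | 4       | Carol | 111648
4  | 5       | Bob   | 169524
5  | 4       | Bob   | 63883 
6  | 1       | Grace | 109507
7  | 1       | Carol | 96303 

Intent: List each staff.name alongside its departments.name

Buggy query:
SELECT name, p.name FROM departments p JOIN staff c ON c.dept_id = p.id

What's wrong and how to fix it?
Bug: 'name' exists in both joined tables, so the database can't tell which one is meant

Fix: Prefix ambiguous columns with the table alias

Corrected query:
SELECT c.name, p.name FROM departments p JOIN staff c ON c.dept_id = p.id

Result:
name  | name       
------+------------
Hank  | Sales      
Carol | Engineering
Carol | Finance    
Bob   | HR         
Bob   | Finance    
Grace | Sales      
Carol | Sales      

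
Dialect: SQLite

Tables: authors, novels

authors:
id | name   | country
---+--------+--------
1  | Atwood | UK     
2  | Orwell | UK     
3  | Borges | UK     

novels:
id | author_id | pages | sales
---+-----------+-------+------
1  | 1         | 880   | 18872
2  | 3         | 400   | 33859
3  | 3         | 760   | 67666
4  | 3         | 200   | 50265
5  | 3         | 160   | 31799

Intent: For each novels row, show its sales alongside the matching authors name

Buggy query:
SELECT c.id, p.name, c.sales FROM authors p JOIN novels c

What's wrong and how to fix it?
Bug: Missing join condition: each novels row is matched to all authors rows instead of just its own

Fix: Add ON c.author_id = p.id to the JOIN

Corrected query:
SELECT c.id, p.name, c.sales FROM authors p JOIN novels c ON c.author_id = p.id

Result:
id | name   | sales
---+--------+------
1  | Atwood | 18872
2  | Borges | 33859
3  | Borges | 67666
4  | Borges | 50265
5  | Borges | 31799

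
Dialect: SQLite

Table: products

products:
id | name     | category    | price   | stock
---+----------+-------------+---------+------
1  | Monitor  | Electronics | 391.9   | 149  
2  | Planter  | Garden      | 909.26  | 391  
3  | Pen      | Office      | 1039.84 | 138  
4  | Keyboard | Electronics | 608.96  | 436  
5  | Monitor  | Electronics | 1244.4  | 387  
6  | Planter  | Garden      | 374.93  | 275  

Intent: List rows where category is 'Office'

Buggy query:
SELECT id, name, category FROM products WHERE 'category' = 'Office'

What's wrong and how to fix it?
Bug: Single quotes denote string literals in SQL; the column name is being compared as a constant string

Fix: Reference the column as category without single quotes

Corrected query:
SELECT id, name, category FROM products WHERE category = 'Office'

Result:
id | name | category
---+------+---------
3  | Pen  | Office  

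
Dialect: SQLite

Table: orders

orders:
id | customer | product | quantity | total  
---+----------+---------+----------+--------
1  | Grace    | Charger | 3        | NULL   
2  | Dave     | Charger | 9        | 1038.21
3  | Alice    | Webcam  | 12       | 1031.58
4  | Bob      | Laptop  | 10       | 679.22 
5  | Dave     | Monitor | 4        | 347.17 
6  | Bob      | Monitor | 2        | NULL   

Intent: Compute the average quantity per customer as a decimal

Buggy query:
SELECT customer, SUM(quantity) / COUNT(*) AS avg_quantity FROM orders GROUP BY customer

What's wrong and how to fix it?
Bug: SUM(quantity) and COUNT(*) are both integers; the division truncates the fractional part

Fix: Cast one side to REAL so the division keeps the fractional part

Corrected query:
SELECT customer, SUM(quantity) * 1.0 / COUNT(*) AS avg_quantity FROM orders GROUP BY customer

Result:
customer | avg_quantity
---------+-------------
Alice    | 12          
Bob      | 6           
Dave     | 6.5         
Grace    | 3           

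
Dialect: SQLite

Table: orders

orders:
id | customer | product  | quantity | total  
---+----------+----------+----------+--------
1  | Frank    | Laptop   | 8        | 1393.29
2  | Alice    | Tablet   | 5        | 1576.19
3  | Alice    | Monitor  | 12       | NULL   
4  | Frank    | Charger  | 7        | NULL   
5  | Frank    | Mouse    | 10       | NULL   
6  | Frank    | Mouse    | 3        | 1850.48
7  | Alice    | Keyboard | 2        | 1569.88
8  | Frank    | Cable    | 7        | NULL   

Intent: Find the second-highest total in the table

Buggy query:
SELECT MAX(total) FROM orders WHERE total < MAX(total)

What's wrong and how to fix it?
Bug: The inner MAX is an aggregate inside WHERE, which is not allowed

Fix: Compute the overall MAX in a subquery, then take MAX of rows below it

Corrected query:
SELECT MAX(total) FROM orders WHERE total < (SELECT MAX(total) FROM orders)

Result:
MAX(total)
----------
1576.19   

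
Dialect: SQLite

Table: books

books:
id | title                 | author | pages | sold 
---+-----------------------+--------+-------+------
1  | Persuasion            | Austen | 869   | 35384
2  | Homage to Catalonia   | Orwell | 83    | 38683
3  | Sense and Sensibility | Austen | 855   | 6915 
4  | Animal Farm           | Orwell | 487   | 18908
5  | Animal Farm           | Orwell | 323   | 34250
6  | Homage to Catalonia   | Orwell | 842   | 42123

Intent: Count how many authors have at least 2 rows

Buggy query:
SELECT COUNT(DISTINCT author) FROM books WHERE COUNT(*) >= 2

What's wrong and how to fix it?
Bug: WHERE filters individual rows, not groups, so a group-level COUNT is invalid there

Fix: Use a subquery that GROUPs and filters with HAVING, then count its rows

Corrected query:
SELECT COUNT(*) FROM (SELECT author FROM books GROUP BY author HAVING COUNT(*) >= 2)

Result:
COUNT(*)
--------
2       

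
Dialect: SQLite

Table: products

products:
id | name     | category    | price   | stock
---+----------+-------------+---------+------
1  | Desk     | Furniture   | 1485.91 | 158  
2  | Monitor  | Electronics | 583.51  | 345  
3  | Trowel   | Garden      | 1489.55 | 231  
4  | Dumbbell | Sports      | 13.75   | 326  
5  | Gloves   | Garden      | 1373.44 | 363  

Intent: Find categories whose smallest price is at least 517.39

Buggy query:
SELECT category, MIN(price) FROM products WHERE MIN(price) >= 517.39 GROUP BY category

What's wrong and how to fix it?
Bug: MIN() in WHERE is a misuse of aggregate

Fix: Replace WHERE with HAVING after the GROUP BY

Corrected query:
SELECT category, MIN(price) FROM products GROUP BY category HAVING MIN(price) >= 517.39

Result:
category    | MIN(price)
------------+-----------
Electronics | 583.51    
Furniture   | 1485.91   
Garden      | 1373.44   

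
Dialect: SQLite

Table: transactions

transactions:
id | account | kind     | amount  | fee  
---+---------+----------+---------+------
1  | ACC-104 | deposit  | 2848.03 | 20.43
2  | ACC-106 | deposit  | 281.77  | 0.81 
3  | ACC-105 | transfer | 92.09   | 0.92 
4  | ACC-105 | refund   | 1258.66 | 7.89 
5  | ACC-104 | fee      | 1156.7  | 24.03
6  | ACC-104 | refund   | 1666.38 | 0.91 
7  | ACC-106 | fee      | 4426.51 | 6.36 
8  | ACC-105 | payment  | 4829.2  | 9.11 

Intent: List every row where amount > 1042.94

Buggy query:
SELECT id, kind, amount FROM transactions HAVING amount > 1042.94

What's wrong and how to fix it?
Bug: HAVING filters the output of aggregation, but this query has no GROUP BY and no aggregate functions, so SQLite rejects it (HAVING clause on a non-aggregate query); the condition here is per row

Fix: Replace HAVING with WHERE since the condition applies to individual rows

Corrected query:
SELECT id, kind, amount FROM transactions WHERE amount > 1042.94

Result:
id | kind    | amount 
---+---------+--------
1  | deposit | 2848.03
4  | refund  | 1258.66
5  | fee     | 1156.7 
6  | refund  | 1666.38
7  | fee     | 4426.51
8  | payment | 4829.2 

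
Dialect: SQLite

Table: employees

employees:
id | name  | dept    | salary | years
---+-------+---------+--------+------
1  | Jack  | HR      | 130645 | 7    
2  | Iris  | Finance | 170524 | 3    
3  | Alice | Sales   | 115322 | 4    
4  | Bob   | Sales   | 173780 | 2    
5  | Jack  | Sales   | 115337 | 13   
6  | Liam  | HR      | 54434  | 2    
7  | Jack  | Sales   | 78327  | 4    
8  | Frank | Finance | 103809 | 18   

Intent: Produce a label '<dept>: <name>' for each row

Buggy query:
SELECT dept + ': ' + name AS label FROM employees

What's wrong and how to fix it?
Bug: SQLite uses || for string concatenation; + coerces text to numbers (yielding 0)

Fix: Replace + with || to concatenate text

Corrected query:
SELECT dept || ': ' || name AS label FROM employees

Result:
label         
--------------
HR: Jack      
Finance: Iris 
Sales: Alice  
Sales: Bob    
Sales: Jack   
HR: Liam      
Sales: Jack   
Finance: Frank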